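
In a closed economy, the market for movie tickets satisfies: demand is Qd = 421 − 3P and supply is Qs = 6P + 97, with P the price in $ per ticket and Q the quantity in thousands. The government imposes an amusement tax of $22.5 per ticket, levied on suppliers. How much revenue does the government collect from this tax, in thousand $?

Tax revenue = $6030 thousand.

Before the tax: set 421 − 3P = 6P + 97 → P* = $36, Q* = 313.
With the tax collected from suppliers, supply shifts: Qs = 6(P − 22.5) + 97.
New equilibrium: buyers pay $51, suppliers receive $28.5, Q = 268. (Wedge: Pb − Ps = 22.5.)
Revenue = t · Q = 22.5 · 268 = $6030.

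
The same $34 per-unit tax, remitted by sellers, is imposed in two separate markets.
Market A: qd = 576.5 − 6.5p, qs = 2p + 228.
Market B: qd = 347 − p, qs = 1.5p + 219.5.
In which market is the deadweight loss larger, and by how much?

Market A: pre-tax p* = $41, q* = 310; post-tax q = 258; deadweight loss = $884.
Market B: pre-tax p* = $51, q* = 296; post-tax q = 275.6; deadweight loss = $346.8.
Difference: $884 vs $346.8 → market A is larger by $537.2.

Market A, by $537.2.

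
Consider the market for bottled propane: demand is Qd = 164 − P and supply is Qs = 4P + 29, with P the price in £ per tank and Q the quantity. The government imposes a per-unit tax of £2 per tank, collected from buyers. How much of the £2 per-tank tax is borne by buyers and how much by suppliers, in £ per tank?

Buyers bear £1.6 per tank; suppliers bear £0.4 per tank.

Without the tax, 164 − P = 4P + 29 gives 5P = 135, so P* = £27 and Q* = 137.
With the tax collected from buyers, demand (in seller-price terms) shifts: Qd = 164 − (P + 2).
Solving gives Q = 135.4 with buyers paying £28.6 and suppliers receiving £26.6 (the £2 wedge).
Burden on buyers: £1.6; on suppliers: £0.4. (They sum to £2.)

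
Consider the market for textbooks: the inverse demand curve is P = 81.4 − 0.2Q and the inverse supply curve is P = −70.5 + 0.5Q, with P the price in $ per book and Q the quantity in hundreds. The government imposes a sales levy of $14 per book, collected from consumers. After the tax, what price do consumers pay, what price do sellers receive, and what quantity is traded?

Inverting to Q(P) form: Qd = 407 − 5P; Qs = 2P + 141.
Without the tax, 407 − 5P = 2P + 141 gives 7P = 266, so P* = $38 and Q* = 217.
With the tax collected from consumers, demand (in seller-price terms) shifts: Qd = 407 − 5(P + 14).
New equilibrium: consumers pay $42, sellers receive $28, Q = 197. (Wedge: Pb − Ps = 14.)
The less price-elastic side of the market bears the larger share of a per-unit tax.

Consumers pay $42; sellers receive $28; quantity = 197.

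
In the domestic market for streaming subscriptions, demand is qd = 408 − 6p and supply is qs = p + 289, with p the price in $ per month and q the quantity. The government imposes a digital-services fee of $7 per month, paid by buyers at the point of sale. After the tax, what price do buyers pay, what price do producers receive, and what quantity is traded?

Buyers pay $18; producers receive $11; quantity = 300.

Without the tax, 408 − 6p = p + 289 gives 7p = 119, so p* = $17 and q* = 306.
With the tax collected from buyers, demand (in seller-price terms) shifts: qd = 408 − 6(p + 7).
New equilibrium: buyers pay $18, producers receive $11, q = 300. (Wedge: pb − ps = 7.)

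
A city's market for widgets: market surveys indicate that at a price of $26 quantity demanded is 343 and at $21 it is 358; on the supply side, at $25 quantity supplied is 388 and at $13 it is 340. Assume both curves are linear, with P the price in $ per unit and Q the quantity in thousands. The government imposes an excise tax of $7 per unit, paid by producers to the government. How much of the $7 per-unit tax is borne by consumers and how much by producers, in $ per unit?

Consumers bear $4 per unit; producers bear $3 per unit.

Demand slope: (358 − 343)/(21 − 26) = -3, so Qd = 421 − 3P.
Supply slope: (340 − 388)/(13 − 25) = 4, so Qs = 4P + 288.
Without the tax, 421 − 3P = 4P + 288 gives 7P = 133, so P* = $19 and Q* = 364.
With the tax collected from producers, supply shifts: Qs = 4(P − 7) + 288.
Solving gives Q = 352 with consumers paying $23 and producers receiving $16 (the $7 wedge).
Burden on consumers: $4; on producers: $3. (They sum to $7.)
The less price-elastic side of the market bears the larger share of a per-unit tax.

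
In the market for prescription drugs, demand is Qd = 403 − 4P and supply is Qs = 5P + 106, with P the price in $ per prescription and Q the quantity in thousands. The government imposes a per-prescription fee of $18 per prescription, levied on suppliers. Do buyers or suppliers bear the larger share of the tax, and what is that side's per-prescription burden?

Before the tax: set 403 − 4P = 5P + 106 → P* = $33, Q* = 271.
With the tax collected from suppliers, supply shifts: Qs = 5(P − 18) + 106.
Solving gives Q = 231 with buyers paying $43 and suppliers receiving $25 (the $18 wedge).
Per-prescription burden: buyers $10, suppliers $8.
Buyers take the larger share because demand is less price-elastic here (demand slope 4 vs supply slope 5).

Buyers bear the larger share: $10 per prescription.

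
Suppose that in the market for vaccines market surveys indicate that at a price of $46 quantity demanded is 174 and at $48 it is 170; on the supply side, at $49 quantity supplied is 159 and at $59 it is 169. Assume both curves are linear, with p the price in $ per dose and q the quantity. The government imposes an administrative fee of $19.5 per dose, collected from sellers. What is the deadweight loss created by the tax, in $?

Demand slope: (170 − 174)/(48 − 46) = -2, so qd = 266 − 2p.
Supply slope: (169 − 159)/(59 − 49) = 1, so qs = p + 110.
Before the tax: set 266 − 2p = p + 110 → p* = $52, q* = 162.
With the tax collected from sellers, supply shifts: qs = (p − 19.5) + 110.
Solving gives q = 149 with buyers paying $58.5 and sellers receiving $39 (the $19.5 wedge).
Quantity falls by |ΔQ| = |162 − 149| = 13.
DWL = ½ · t · |ΔQ| = ½ · 19.5 · 13 = $126.75.

Deadweight loss = $126.75.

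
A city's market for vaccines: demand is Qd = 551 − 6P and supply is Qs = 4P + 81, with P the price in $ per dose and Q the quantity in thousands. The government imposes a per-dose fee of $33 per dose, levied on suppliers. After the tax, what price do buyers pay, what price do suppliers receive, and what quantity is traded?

Buyers pay $60.2; suppliers receive $27.2; quantity = 189.8.

Without the tax, 551 − 6P = 4P + 81 gives 10P = 470, so P* = $47 and Q* = 269.
With the tax collected from suppliers, supply shifts: Qs = 4(P − 33) + 81.
New equilibrium: buyers pay $60.2, suppliers receive $27.2, Q = 189.8. (Wedge: Pb − Ps = 33.)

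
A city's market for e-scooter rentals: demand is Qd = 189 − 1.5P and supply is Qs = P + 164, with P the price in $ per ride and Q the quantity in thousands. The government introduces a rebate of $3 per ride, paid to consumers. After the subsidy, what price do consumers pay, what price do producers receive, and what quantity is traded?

Without the subsidy, 189 − 1.5P = P + 164 gives 2.5P = 25, so P* = $10 and Q* = 174.
With a per-unit subsidy paid to consumers, each effectively pays P − 3, so demand becomes Qd = 189 − 1.5(P − 3).
New equilibrium: consumers pay $8.8, producers receive $11.8, Q = 175.8. (Wedge: Pb − Ps = −3.)

Consumers pay $8.8; producers receive $11.8; quantity = 175.8.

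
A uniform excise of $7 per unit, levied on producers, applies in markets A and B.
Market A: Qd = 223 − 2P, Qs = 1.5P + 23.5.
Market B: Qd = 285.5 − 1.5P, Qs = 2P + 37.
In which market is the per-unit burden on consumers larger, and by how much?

Market B, by $1.

Market A: pre-tax P* = $57, Q* = 109; post-tax Q = 103; per-unit burden on consumers = $3.
Market B: pre-tax P* = $71, Q* = 179; post-tax Q = 173; per-unit burden on consumers = $4.
Difference: $3 vs $4 → market B is larger by $1.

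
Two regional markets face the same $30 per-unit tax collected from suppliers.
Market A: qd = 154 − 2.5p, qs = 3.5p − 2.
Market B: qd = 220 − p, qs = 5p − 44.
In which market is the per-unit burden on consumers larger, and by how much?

Market B, by $7.5.

Market A: pre-tax p* = $26, q* = 89; post-tax q = 45.25; per-unit burden on consumers = $17.5.
Market B: pre-tax p* = $44, q* = 176; post-tax q = 151; per-unit burden on consumers = $25.
Difference: $17.5 vs $25 → market B is larger by $7.5.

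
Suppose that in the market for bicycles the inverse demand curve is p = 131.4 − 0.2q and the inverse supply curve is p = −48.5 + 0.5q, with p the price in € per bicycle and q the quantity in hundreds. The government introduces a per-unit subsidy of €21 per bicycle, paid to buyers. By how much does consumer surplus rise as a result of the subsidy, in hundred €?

Consumer surplus rises by €1632 hundred.

Rewrite in direct form: qd = 657 − 5p and qs = 2p + 97.
Before the subsidy: set 657 − 5p = 2p + 97 → p* = €80, q* = 257.
With a per-unit subsidy paid to buyers, each effectively pays p − 21, so demand becomes qd = 657 − 5(p − 21).
Solving gives q = 287 with buyers paying €74 and producers receiving €95 (the €21 wedge).
ΔCS is the trapezoid between Q = 287 and Q = 257 of height €6: ½ · (257 + 287) · 6 = €1632.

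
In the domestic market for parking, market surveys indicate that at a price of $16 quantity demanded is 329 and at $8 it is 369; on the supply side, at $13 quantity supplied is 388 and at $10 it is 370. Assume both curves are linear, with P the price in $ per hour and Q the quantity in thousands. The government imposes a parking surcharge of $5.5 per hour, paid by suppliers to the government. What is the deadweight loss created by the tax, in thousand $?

Demand slope: (369 − 329)/(8 − 16) = -5, so Qd = 409 − 5P.
Supply slope: (370 − 388)/(10 − 13) = 6, so Qs = 6P + 310.
Without the tax, 409 − 5P = 6P + 310 gives 11P = 99, so P* = $9 and Q* = 364.
With the tax collected from suppliers, supply shifts: Qs = 6(P − 5.5) + 310.
Solving gives Q = 349 with consumers paying $12 and suppliers receiving $6.5 (the $5.5 wedge).
Quantity falls by |ΔQ| = |364 − 349| = 15.
DWL = ½ · t · |ΔQ| = ½ · 5.5 · 15 = $41.25.

Deadweight loss = $41.25 thousand.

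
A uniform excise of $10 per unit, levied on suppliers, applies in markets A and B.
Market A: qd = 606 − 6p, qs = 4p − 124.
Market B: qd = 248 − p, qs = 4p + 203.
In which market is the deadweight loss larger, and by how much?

Market A: pre-tax p* = $73, q* = 168; post-tax q = 144; deadweight loss = $120.
Market B: pre-tax p* = $9, q* = 239; post-tax q = 231; deadweight loss = $40.
Difference: $120 vs $40 → market A is larger by $80.

Market A, by $80.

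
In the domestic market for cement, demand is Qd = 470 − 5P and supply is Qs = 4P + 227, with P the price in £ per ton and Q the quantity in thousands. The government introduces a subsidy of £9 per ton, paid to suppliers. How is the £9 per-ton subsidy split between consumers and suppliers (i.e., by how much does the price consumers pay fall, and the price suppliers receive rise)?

Consumers gain £4 per ton; suppliers gain £5 per ton.

Without the subsidy, 470 − 5P = 4P + 227 gives 9P = 243, so P* = £27 and Q* = 335.
With a per-unit subsidy paid to suppliers, each receives P + 9 per unit sold, so supply becomes Qs = 4(P + 9) + 227.
Solving gives Q = 355 with consumers paying £23 and suppliers receiving £32 (the £9 wedge).
Gain to consumers: £4; to suppliers: £5. (They sum to £9.)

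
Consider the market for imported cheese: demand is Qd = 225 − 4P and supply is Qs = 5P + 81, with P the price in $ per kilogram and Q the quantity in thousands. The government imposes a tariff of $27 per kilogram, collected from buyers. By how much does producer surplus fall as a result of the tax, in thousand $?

Producer surplus falls by $1572 thousand.

Without the tax, 225 − 4P = 5P + 81 gives 9P = 144, so P* = $16 and Q* = 161.
With the tax collected from buyers, demand (in seller-price terms) shifts: Qd = 225 − 4(P + 27).
New equilibrium: buyers pay $31, producers receive $4, Q = 101. (Wedge: Pb − Ps = 27.)
ΔPS is the trapezoid between Q = 101 and Q = 161 of height $12: ½ · (161 + 101) · 12 = $1572.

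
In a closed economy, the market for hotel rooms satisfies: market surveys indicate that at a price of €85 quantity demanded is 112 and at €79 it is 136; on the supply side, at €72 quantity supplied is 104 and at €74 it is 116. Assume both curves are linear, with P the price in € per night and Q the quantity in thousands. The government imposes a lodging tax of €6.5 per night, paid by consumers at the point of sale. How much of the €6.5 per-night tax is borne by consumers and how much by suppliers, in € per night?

Demand slope: (136 − 112)/(79 − 85) = -4, so Qd = 452 − 4P.
Supply slope: (116 − 104)/(74 − 72) = 6, so Qs = 6P − 328.
Before the tax: set 452 − 4P = 6P − 328 → P* = €78, Q* = 140.
With the tax collected from consumers, demand (in seller-price terms) shifts: Qd = 452 − 4(P + 6.5).
Solving gives Q = 124.4 with consumers paying €81.9 and suppliers receiving €75.4 (the €6.5 wedge).
Burden on consumers: €3.9; on suppliers: €2.6. (They sum to €6.5.)

Consumers bear €3.9 per night; suppliers bear €2.6 per night.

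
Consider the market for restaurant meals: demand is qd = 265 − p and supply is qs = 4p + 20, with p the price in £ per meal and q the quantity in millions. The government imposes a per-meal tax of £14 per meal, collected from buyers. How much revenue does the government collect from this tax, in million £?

Tax revenue = £2867.2 million.

Without the tax, 265 − p = 4p + 20 gives 5p = 245, so p* = £49 and q* = 216.
With the tax collected from buyers, demand (in seller-price terms) shifts: qd = 265 − (p + 14).
New equilibrium: buyers pay £60.2, suppliers receive £46.2, q = 204.8. (Wedge: pb − ps = 14.)
Revenue = t · Q = 14 · 204.8 = £2867.2.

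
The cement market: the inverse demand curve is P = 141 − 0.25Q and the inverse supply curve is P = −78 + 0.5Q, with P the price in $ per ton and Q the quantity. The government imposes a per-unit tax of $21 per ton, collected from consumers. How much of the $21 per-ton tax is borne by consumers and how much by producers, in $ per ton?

Consumers bear $7 per ton; producers bear $14 per ton.

Inverting to Q(P) form: Qd = 564 − 4P; Qs = 2P + 156.
Before the tax: set 564 − 4P = 2P + 156 → P* = $68, Q* = 292.
With the tax collected from consumers, demand (in seller-price terms) shifts: Qd = 564 − 4(P + 21).
New equilibrium: consumers pay $75, producers receive $54, Q = 264. (Wedge: Pb − Ps = 21.)
Burden on consumers: $7; on producers: $14. (They sum to $21.)
The less price-elastic side of the market bears the larger share of a per-unit tax.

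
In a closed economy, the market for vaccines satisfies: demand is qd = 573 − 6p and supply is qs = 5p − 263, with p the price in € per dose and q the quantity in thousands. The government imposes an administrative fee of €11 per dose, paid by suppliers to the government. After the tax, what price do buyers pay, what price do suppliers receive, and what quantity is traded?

Before the tax: set 573 − 6p = 5p − 263 → p* = €76, q* = 117.
With the tax collected from suppliers, supply shifts: qs = 5(p − 11) − 263.
New equilibrium: buyers pay €81, suppliers receive €70, q = 87. (Wedge: pb − ps = 11.)
The less price-elastic side of the market bears the larger share of a per-unit tax.

Buyers pay €81; suppliers receive €70; quantity = 87.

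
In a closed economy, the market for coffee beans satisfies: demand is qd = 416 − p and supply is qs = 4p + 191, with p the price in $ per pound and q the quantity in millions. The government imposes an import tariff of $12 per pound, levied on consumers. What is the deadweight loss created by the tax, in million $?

Deadweight loss = $57.6 million.

Before the tax: set 416 − p = 4p + 191 → p* = $45, q* = 371.
With the tax collected from consumers, demand (in seller-price terms) shifts: qd = 416 − (p + 12).
Solving gives q = 361.4 with consumers paying $54.6 and suppliers receiving $42.6 (the $12 wedge).
Quantity falls by |ΔQ| = |371 − 361.4| = 9.6.
DWL = ½ · t · |ΔQ| = ½ · 12 · 9.6 = $57.6.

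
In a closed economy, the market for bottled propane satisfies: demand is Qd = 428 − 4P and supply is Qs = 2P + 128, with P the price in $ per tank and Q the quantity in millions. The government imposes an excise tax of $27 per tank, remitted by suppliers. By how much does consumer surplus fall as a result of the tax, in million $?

Consumer surplus falls by $1890 million.

Before the tax: set 428 − 4P = 2P + 128 → P* = $50, Q* = 228.
With the tax collected from suppliers, supply shifts: Qs = 2(P − 27) + 128.
New equilibrium: consumers pay $59, suppliers receive $32, Q = 192. (Wedge: Pb − Ps = 27.)
ΔCS is the trapezoid between Q = 192 and Q = 228 of height $9: ½ · (228 + 192) · 9 = $1890.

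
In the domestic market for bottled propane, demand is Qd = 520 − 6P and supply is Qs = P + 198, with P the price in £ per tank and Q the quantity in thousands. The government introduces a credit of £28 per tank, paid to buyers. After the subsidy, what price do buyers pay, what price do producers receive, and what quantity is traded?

Buyers pay £42; producers receive £70; quantity = 268.

Before the subsidy: set 520 − 6P = P + 198 → P* = £46, Q* = 244.
With a per-unit subsidy paid to buyers, each effectively pays P − 28, so demand becomes Qd = 520 − 6(P − 28).
New equilibrium: buyers pay £42, producers receive £70, Q = 268. (Wedge: Pb − Ps = −28.)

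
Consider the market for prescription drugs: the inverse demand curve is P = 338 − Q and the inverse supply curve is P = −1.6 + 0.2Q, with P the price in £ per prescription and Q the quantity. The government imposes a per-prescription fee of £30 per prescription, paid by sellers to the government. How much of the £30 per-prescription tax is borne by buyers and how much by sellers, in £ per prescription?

Buyers bear £25 per prescription; sellers bear £5 per prescription.

Inverting to Q(P) form: Qd = 338 − P; Qs = 5P + 8.
Without the tax, 338 − P = 5P + 8 gives 6P = 330, so P* = £55 and Q* = 283.
With the tax collected from sellers, supply shifts: Qs = 5(P − 30) + 8.
New equilibrium: buyers pay £80, sellers receive £50, Q = 258. (Wedge: Pb − Ps = 30.)
Burden on buyers: £25; on sellers: £5. (They sum to £30.)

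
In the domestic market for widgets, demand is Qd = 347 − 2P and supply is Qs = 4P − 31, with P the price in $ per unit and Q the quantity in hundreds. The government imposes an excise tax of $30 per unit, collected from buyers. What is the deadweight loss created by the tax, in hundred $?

Deadweight loss = $600 hundred.

Before the tax: set 347 − 2P = 4P − 31 → P* = $63, Q* = 221.
With the tax collected from buyers, demand (in seller-price terms) shifts: Qd = 347 − 2(P + 30).
Solving gives Q = 181 with buyers paying $83 and suppliers receiving $53 (the $30 wedge).
Quantity falls by |ΔQ| = |221 − 181| = 40.
DWL = ½ · t · |ΔQ| = ½ · 30 · 40 = $600.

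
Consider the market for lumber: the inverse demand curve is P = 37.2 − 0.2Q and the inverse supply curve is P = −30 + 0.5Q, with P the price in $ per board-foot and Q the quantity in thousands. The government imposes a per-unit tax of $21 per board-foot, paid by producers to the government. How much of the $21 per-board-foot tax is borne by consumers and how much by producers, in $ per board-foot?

Inverting to Q(P) form: Qd = 186 − 5P; Qs = 2P + 60.
Before the tax: set 186 − 5P = 2P + 60 → P* = $18, Q* = 96.
With the tax collected from producers, supply shifts: Qs = 2(P − 21) + 60.
New equilibrium: consumers pay $24, producers receive $3, Q = 66. (Wedge: Pb − Ps = 21.)
Burden on consumers: $6; on producers: $15. (They sum to $21.)
The less price-elastic side of the market bears the larger share of a per-unit tax.

Consumers bear $6 per board-foot; producers bear $15 per board-foot.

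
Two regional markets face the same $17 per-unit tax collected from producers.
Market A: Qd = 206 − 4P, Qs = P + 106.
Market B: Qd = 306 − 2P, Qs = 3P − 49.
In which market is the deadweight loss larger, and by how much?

Market B, by $57.8.

Market A: pre-tax P* = $20, Q* = 126; post-tax Q = 112.4; deadweight loss = $115.6.
Market B: pre-tax P* = $71, Q* = 164; post-tax Q = 143.6; deadweight loss = $173.4.
Difference: $115.6 vs $173.4 → market B is larger by $57.8.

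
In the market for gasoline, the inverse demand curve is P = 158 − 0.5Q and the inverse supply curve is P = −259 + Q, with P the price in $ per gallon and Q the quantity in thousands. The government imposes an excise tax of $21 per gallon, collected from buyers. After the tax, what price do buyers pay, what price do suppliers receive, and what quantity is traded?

Rewrite in direct form: Qd = 316 − 2P and Qs = P + 259.
Before the tax: set 316 − 2P = P + 259 → P* = $19, Q* = 278.
With the tax collected from buyers, demand (in seller-price terms) shifts: Qd = 316 − 2(P + 21).
Solving gives Q = 264 with buyers paying $26 and suppliers receiving $5 (the $21 wedge).

Buyers pay $26; suppliers receive $5; quantity = 264.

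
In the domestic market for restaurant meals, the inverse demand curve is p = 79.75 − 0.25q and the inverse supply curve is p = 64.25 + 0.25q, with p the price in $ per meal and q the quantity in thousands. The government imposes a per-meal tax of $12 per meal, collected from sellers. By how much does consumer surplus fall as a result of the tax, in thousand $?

Rewrite in direct form: qd = 319 − 4p and qs = 4p − 257.
Without the tax, 319 − 4p = 4p − 257 gives 8p = 576, so p* = $72 and q* = 31.
With the tax collected from sellers, supply shifts: qs = 4(p − 12) − 257.
Solving gives q = 7 with consumers paying $78 and sellers receiving $66 (the $12 wedge).
ΔCS is the trapezoid between Q = 7 and Q = 31 of height $6: ½ · (31 + 7) · 6 = $114.

Consumer surplus falls by $114 thousand.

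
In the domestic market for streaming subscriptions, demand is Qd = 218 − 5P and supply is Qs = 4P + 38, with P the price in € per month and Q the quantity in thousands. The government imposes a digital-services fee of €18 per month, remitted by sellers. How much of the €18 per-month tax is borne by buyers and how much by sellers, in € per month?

Before the tax: set 218 − 5P = 4P + 38 → P* = €20, Q* = 118.
With the tax collected from sellers, supply shifts: Qs = 4(P − 18) + 38.
Solving gives Q = 78 with buyers paying €28 and sellers receiving €10 (the €18 wedge).
Burden on buyers: €8; on sellers: €10. (They sum to €18.)

Buyers bear €8 per month; sellers bear €10 per month.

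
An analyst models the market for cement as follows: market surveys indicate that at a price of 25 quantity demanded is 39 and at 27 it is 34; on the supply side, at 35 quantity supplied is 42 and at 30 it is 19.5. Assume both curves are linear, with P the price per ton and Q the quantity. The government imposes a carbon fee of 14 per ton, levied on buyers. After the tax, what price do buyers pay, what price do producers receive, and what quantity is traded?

Demand slope: (34 − 39)/(27 − 25) = -2.5, so Qd = 101.5 − 2.5P.
Supply slope: (19.5 − 42)/(30 − 35) = 4.5, so Qs = 4.5P − 115.5.
Without the tax, 101.5 − 2.5P = 4.5P − 115.5 gives 7P = 217, so P* = 31 and Q* = 24.
With the tax collected from buyers, demand (in seller-price terms) shifts: Qd = 101.5 − 2.5(P + 14).
Solving gives Q = 1.5 with buyers paying 40 and producers receiving 26 (the 14 wedge).

Buyers pay 40; producers receive 26; quantity = 1.5.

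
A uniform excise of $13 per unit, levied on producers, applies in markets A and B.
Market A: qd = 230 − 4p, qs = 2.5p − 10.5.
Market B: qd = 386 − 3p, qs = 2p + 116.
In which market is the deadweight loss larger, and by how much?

Market A: pre-tax p* = $37, q* = 82; post-tax q = 62; deadweight loss = $130.
Market B: pre-tax p* = $54, q* = 224; post-tax q = 208.4; deadweight loss = $101.4.
Difference: $130 vs $101.4 → market A is larger by $28.6.

Market A, by $28.6.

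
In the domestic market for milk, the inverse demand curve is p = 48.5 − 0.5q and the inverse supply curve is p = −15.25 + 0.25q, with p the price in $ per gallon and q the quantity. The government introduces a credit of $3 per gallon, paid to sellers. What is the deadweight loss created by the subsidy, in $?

Rewrite in direct form: qd = 97 − 2p and qs = 4p + 61.
Before the subsidy: set 97 − 2p = 4p + 61 → p* = $6, q* = 85.
With a per-unit subsidy paid to sellers, each receives p + 3 per unit sold, so supply becomes qs = 4(p + 3) + 61.
Solving gives q = 89 with buyers paying $4 and sellers receiving $7 (the $3 wedge).
Quantity rises by |ΔQ| = |85 − 89| = 4.
DWL = ½ · t · |ΔQ| = ½ · 3 · 4 = $6.

Deadweight loss = $6.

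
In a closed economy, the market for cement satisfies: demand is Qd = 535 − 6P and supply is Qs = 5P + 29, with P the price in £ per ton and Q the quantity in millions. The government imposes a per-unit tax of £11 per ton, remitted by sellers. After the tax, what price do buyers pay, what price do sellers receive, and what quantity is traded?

Buyers pay £51; sellers receive £40; quantity = 229.

Without the tax, 535 − 6P = 5P + 29 gives 11P = 506, so P* = £46 and Q* = 259.
With the tax collected from sellers, supply shifts: Qs = 5(P − 11) + 29.
Solving gives Q = 229 with buyers paying £51 and sellers receiving £40 (the £11 wedge).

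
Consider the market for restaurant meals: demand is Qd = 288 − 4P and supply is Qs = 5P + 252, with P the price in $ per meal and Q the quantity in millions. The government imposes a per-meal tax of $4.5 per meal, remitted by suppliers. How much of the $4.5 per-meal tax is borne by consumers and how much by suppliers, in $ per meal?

Before the tax: set 288 − 4P = 5P + 252 → P* = $4, Q* = 272.
With the tax collected from suppliers, supply shifts: Qs = 5(P − 4.5) + 252.
Solving gives Q = 262 with consumers paying $6.5 and suppliers receiving $2 (the $4.5 wedge).
Burden on consumers: $2.5; on suppliers: $2. (They sum to $4.5.)

Consumers bear $2.5 per meal; suppliers bear $2 per meal.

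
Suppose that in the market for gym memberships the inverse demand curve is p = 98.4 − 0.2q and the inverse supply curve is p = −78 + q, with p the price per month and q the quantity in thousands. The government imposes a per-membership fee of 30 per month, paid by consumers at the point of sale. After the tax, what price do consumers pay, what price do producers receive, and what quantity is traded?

Consumers pay 74; producers receive 44; quantity = 122.

Inverting to q(p) form: qd = 492 − 5p; qs = p + 78.
Without the tax, 492 − 5p = p + 78 gives 6p = 414, so p* = 69 and q* = 147.
With the tax collected from consumers, demand (in seller-price terms) shifts: qd = 492 − 5(p + 30).
Solving gives q = 122 with consumers paying 74 and producers receiving 44 (the 30 wedge).
The less price-elastic side of the market bears the larger share of a per-unit tax.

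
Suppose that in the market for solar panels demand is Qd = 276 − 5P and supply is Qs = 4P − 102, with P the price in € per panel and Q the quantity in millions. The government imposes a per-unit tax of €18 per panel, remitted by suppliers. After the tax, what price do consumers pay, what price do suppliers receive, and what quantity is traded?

Without the tax, 276 − 5P = 4P − 102 gives 9P = 378, so P* = €42 and Q* = 66.
With the tax collected from suppliers, supply shifts: Qs = 4(P − 18) − 102.
Solving gives Q = 26 with consumers paying €50 and suppliers receiving €32 (the €18 wedge).
The less price-elastic side of the market bears the larger share of a per-unit tax.

Consumers pay €50; suppliers receive €32; quantity = 26.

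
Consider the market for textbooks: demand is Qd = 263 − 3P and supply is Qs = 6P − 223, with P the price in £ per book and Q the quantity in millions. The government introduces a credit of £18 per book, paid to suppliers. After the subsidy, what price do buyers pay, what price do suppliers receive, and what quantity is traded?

Without the subsidy, 263 − 3P = 6P − 223 gives 9P = 486, so P* = £54 and Q* = 101.
With a per-unit subsidy paid to suppliers, each receives P + 18 per unit sold, so supply becomes Qs = 6(P + 18) − 223.
New equilibrium: buyers pay £42, suppliers receive £60, Q = 137. (Wedge: Pb − Ps = −18.)

Buyers pay £42; suppliers receive £60; quantity = 137.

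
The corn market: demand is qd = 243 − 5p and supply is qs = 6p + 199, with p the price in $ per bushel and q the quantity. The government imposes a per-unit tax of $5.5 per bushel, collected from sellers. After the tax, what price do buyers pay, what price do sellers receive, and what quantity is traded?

Before the tax: set 243 − 5p = 6p + 199 → p* = $4, q* = 223.
With the tax collected from sellers, supply shifts: qs = 6(p − 5.5) + 199.
Solving gives q = 208 with buyers paying $7 and sellers receiving $1.5 (the $5.5 wedge).

Buyers pay $7; sellers receive $1.5; quantity = 208.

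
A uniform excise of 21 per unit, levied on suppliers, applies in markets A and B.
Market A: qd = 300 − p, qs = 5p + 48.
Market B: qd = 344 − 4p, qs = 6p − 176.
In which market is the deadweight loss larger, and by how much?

Market A: pre-tax p* = 42, q* = 258; post-tax q = 240.5; deadweight loss = 183.75.
Market B: pre-tax p* = 52, q* = 136; post-tax q = 85.6; deadweight loss = 529.2.
Difference: 183.75 vs 529.2 → market B is larger by 345.45.

Market B, by 345.45.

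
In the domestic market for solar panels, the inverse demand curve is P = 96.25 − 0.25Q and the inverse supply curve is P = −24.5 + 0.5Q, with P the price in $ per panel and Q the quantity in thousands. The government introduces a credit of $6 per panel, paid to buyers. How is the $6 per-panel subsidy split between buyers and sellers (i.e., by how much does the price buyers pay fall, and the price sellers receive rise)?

Rewrite in direct form: Qd = 385 − 4P and Qs = 2P + 49.
Without the subsidy, 385 − 4P = 2P + 49 gives 6P = 336, so P* = $56 and Q* = 161.
With a per-unit subsidy paid to buyers, each effectively pays P − 6, so demand becomes Qd = 385 − 4(P − 6).
Solving gives Q = 169 with buyers paying $54 and sellers receiving $60 (the $6 wedge).
Gain to buyers: $2; to sellers: $4. (They sum to $6.)

Buyers gain $2 per panel; sellers gain $4 per panel.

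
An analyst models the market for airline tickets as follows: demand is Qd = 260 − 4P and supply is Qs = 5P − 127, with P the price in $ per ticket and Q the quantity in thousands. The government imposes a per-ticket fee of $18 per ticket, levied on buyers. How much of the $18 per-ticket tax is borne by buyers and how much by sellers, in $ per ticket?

Without the tax, 260 − 4P = 5P − 127 gives 9P = 387, so P* = $43 and Q* = 88.
With the tax collected from buyers, demand (in seller-price terms) shifts: Qd = 260 − 4(P + 18).
Solving gives Q = 48 with buyers paying $53 and sellers receiving $35 (the $18 wedge).
Burden on buyers: $10; on sellers: $8. (They sum to $18.)

Buyers bear $10 per ticket; sellers bear $8 per ticket.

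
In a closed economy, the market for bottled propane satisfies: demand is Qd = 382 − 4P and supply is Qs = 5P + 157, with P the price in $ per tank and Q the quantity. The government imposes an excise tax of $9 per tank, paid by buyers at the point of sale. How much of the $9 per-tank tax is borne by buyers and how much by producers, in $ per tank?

Buyers bear $5 per tank; producers bear $4 per tank.

Without the tax, 382 − 4P = 5P + 157 gives 9P = 225, so P* = $25 and Q* = 282.
With the tax collected from buyers, demand (in seller-price terms) shifts: Qd = 382 − 4(P + 9).
Solving gives Q = 262 with buyers paying $30 and producers receiving $21 (the $9 wedge).
Burden on buyers: $5; on producers: $4. (They sum to $9.)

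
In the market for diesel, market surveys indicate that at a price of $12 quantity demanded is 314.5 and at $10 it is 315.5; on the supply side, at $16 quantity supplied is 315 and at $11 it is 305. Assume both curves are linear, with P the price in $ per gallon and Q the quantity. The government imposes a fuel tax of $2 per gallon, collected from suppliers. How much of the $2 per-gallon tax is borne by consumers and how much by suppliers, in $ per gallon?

Demand slope: (315.5 − 314.5)/(10 − 12) = -0.5, so Qd = 320.5 − 0.5P.
Supply slope: (305 − 315)/(11 − 16) = 2, so Qs = 2P + 283.
Without the tax, 320.5 − 0.5P = 2P + 283 gives 2.5P = 37.5, so P* = $15 and Q* = 313.
With the tax collected from suppliers, supply shifts: Qs = 2(P − 2) + 283.
Solving gives Q = 312.2 with consumers paying $16.6 and suppliers receiving $14.6 (the $2 wedge).
Burden on consumers: $1.6; on suppliers: $0.4. (They sum to $2.)

Consumers bear $1.6 per gallon; suppliers bear $0.4 per gallon.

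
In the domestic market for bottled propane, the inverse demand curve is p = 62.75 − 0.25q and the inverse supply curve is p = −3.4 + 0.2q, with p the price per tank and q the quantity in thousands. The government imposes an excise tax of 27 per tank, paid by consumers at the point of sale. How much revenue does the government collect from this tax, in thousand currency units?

Tax revenue = 2349 thousand.

Rewrite in direct form: qd = 251 − 4p and qs = 5p + 17.
Without the tax, 251 − 4p = 5p + 17 gives 9p = 234, so p* = 26 and q* = 147.
With the tax collected from consumers, demand (in seller-price terms) shifts: qd = 251 − 4(p + 27).
New equilibrium: consumers pay 41, suppliers receive 14, q = 87. (Wedge: pb − ps = 27.)
Revenue = t · Q = 27 · 87 = 2349.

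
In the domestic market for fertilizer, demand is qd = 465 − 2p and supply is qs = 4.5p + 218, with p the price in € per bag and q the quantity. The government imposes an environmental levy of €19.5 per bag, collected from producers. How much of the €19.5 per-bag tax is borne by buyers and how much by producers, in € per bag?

Buyers bear €13.5 per bag; producers bear €6 per bag.

Without the tax, 465 − 2p = 4.5p + 218 gives 6.5p = 247, so p* = €38 and q* = 389.
With the tax collected from producers, supply shifts: qs = 4.5(p − 19.5) + 218.
New equilibrium: buyers pay €51.5, producers receive €32, q = 362. (Wedge: pb − ps = 19.5.)
Burden on buyers: €13.5; on producers: €6. (They sum to €19.5.)
The less price-elastic side of the market bears the larger share of a per-unit tax.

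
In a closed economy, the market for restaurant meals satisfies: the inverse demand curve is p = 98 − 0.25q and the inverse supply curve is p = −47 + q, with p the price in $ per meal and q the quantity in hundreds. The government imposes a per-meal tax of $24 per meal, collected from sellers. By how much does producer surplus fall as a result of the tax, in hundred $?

Rewrite in direct form: qd = 392 − 4p and qs = p + 47.
Before the tax: set 392 − 4p = p + 47 → p* = $69, q* = 116.
With the tax collected from sellers, supply shifts: qs = (p − 24) + 47.
New equilibrium: consumers pay $73.8, sellers receive $49.8, q = 96.8. (Wedge: pb − ps = 24.)
ΔPS is the trapezoid between Q = 96.8 and Q = 116 of height $19.2: ½ · (116 + 96.8) · 19.2 = $2042.88.

Producer surplus falls by $2042.88 hundred.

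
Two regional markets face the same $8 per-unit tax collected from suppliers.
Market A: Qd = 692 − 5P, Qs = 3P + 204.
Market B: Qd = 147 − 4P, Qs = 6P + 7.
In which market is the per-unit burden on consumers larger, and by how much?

Market B, by $1.8.

Market A: pre-tax P* = $61, Q* = 387; post-tax Q = 372; per-unit burden on consumers = $3.
Market B: pre-tax P* = $14, Q* = 91; post-tax Q = 71.8; per-unit burden on consumers = $4.8.
Difference: $3 vs $4.8 → market B is larger by $1.8.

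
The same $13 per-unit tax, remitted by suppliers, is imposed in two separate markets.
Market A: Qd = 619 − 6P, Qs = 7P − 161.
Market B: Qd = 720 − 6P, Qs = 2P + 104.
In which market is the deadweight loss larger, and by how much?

Market A, by $146.25.

Market A: pre-tax P* = $60, Q* = 259; post-tax Q = 217; deadweight loss = $273.
Market B: pre-tax P* = $77, Q* = 258; post-tax Q = 238.5; deadweight loss = $126.75.
Difference: $273 vs $126.75 → market A is larger by $146.25.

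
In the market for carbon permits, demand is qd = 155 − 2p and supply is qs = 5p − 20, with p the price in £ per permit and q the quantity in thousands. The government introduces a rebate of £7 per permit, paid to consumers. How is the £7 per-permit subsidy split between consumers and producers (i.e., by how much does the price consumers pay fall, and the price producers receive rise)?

Consumers gain £5 per permit; producers gain £2 per permit.

Without the subsidy, 155 − 2p = 5p − 20 gives 7p = 175, so p* = £25 and q* = 105.
With a per-unit subsidy paid to consumers, each effectively pays p − 7, so demand becomes qd = 155 − 2(p − 7).
New equilibrium: consumers pay £20, producers receive £27, q = 115. (Wedge: pb − ps = −7.)
Gain to consumers: £5; to producers: £2. (They sum to £7.)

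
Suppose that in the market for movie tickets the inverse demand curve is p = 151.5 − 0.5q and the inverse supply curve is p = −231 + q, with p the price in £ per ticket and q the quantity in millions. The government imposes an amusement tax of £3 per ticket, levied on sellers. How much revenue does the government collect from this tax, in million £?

Rewrite in direct form: qd = 303 − 2p and qs = p + 231.
Before the tax: set 303 − 2p = p + 231 → p* = £24, q* = 255.
With the tax collected from sellers, supply shifts: qs = (p − 3) + 231.
New equilibrium: buyers pay £25, sellers receive £22, q = 253. (Wedge: pb − ps = 3.)
Revenue = t · Q = 3 · 253 = £759.

Tax revenue = £759 million.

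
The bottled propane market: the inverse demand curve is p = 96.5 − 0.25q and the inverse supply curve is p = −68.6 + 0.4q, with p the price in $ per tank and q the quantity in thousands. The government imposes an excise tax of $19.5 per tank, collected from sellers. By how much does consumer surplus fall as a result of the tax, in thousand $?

Rewrite in direct form: qd = 386 − 4p and qs = 2.5p + 171.5.
Before the tax: set 386 − 4p = 2.5p + 171.5 → p* = $33, q* = 254.
With the tax collected from sellers, supply shifts: qs = 2.5(p − 19.5) + 171.5.
New equilibrium: buyers pay $40.5, sellers receive $21, q = 224. (Wedge: pb − ps = 19.5.)
ΔCS is the trapezoid between Q = 224 and Q = 254 of height $7.5: ½ · (254 + 224) · 7.5 = $1792.5.

Consumer surplus falls by $1792.5 thousand.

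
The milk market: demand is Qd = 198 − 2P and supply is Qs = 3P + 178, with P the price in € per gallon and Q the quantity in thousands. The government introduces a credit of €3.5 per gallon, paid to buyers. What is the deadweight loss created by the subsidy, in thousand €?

Without the subsidy, 198 − 2P = 3P + 178 gives 5P = 20, so P* = €4 and Q* = 190.
With a per-unit subsidy paid to buyers, each effectively pays P − 3.5, so demand becomes Qd = 198 − 2(P − 3.5).
New equilibrium: buyers pay €1.9, producers receive €5.4, Q = 194.2. (Wedge: Pb − Ps = −3.5.)
Quantity rises by |ΔQ| = |190 − 194.2| = 4.2.
DWL = ½ · t · |ΔQ| = ½ · 3.5 · 4.2 = €7.35.

Deadweight loss = €7.35 thousand.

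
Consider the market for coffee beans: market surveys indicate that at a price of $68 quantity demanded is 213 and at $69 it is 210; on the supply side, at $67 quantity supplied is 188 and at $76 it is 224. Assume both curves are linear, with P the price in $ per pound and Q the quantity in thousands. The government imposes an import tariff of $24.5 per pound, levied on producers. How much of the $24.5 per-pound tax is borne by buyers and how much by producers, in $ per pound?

Buyers bear $14 per pound; producers bear $10.5 per pound.

Demand slope: (210 − 213)/(69 − 68) = -3, so Qd = 417 − 3P.
Supply slope: (224 − 188)/(76 − 67) = 4, so Qs = 4P − 80.
Before the tax: set 417 − 3P = 4P − 80 → P* = $71, Q* = 204.
With the tax collected from producers, supply shifts: Qs = 4(P − 24.5) − 80.
New equilibrium: buyers pay $85, producers receive $60.5, Q = 162. (Wedge: Pb − Ps = 24.5.)
Burden on buyers: $14; on producers: $10.5. (They sum to $24.5.)
The less price-elastic side of the market bears the larger share of a per-unit tax.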